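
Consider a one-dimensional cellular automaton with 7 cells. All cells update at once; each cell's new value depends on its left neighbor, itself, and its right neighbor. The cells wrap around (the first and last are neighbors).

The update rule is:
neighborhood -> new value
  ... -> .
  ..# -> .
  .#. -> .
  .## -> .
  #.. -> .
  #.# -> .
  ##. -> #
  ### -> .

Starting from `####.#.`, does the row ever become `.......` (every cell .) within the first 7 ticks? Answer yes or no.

yes

...#...
.......
all cells are . at tick 2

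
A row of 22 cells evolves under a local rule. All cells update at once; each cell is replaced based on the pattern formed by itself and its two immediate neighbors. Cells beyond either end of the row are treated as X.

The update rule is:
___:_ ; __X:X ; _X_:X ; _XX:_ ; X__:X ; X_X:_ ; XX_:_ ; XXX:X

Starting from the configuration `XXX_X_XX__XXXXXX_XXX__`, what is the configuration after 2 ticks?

X_XXXX_X____XX_X_XX__X

XX__X___XX_XXXX___X_XX
X_XXXX_X____XX_X_XX__X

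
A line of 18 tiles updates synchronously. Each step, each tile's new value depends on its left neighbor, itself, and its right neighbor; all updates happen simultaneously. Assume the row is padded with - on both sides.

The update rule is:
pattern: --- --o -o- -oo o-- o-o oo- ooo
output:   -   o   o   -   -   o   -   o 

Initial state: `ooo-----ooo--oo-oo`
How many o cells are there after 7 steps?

5

-o-----o-o--o--o--
oo----oooo-oo-oo--
-----o-oo-o--o----
----ooo--oo-oo----
---o-o--o--o------
--oooo-oo-oo------
-o-oo-o--o--------
count of o: 5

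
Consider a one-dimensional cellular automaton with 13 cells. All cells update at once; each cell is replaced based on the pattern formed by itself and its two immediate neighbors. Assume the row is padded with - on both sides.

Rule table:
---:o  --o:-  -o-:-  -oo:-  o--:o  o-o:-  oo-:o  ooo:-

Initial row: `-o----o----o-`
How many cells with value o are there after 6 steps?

--ooo--ooo--o
o---oo---oo--
-oo--ooo--ooo
--oo---oo---o
o--ooo--ooo--
-o---oo---ooo
count of o: 6

6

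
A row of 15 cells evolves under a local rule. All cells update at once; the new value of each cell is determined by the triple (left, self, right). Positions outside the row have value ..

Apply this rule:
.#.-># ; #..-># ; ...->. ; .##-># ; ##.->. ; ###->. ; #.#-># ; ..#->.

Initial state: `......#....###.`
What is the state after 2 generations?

generation 1: ......##...#..#
generation 2: ......#.#..##.#

......#.#..##.#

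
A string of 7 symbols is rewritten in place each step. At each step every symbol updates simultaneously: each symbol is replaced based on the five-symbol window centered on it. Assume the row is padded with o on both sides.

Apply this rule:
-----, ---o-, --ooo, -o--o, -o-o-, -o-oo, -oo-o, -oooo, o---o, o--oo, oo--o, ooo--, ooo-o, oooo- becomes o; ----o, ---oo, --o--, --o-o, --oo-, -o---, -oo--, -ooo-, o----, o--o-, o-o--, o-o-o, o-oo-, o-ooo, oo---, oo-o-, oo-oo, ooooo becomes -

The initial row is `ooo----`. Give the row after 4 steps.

-oo----
-------
--ooo--
ooo-ooo

ooo-ooo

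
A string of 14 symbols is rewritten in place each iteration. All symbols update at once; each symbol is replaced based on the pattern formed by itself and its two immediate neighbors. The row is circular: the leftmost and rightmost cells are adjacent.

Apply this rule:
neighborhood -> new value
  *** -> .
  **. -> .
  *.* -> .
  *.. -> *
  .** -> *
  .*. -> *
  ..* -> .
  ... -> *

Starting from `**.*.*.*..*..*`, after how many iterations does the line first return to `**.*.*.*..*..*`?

iteration 1: ...*.*.**.**.*
iteration 2: **.*.*.*..*..*

2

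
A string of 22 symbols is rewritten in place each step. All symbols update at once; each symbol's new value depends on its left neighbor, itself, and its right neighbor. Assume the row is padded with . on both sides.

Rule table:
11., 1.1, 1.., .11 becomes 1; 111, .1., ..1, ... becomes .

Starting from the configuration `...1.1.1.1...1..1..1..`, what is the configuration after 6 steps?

.........1.1.1.1...1..

step 1: ....1.1.1.1...1..1..1.
step 2: .....1.1.1.1...1..1..1
step 3: ......1.1.1.1...1..1..
step 4: .......1.1.1.1...1..1.
step 5: ........1.1.1.1...1..1
step 6: .........1.1.1.1...1..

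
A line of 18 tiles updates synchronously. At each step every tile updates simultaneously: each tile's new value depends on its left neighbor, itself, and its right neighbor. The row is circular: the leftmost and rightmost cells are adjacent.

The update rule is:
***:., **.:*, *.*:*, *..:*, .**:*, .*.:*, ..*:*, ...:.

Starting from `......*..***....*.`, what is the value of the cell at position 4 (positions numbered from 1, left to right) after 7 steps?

step 1: .....*****.**..***
step 2: *...**...*******.*
step 3: **.****.**.....***
step 4: .***..*****...**..
step 5: **.****...**.****.
step 6: ****..**.*****..**
step 7: ...*******...****.
position 4 holds *

*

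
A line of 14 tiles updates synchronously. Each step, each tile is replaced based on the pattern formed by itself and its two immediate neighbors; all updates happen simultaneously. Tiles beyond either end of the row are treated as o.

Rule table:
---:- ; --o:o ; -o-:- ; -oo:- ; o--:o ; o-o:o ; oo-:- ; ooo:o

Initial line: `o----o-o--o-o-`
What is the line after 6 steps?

-o--o-o-oo-o-o
o-oo-o-o--o-o-
-o--o-o-oo-o-o  (repeats step 1; period 2)
step 6: o-oo-o-o--o-o-

o-oo-o-o--o-o-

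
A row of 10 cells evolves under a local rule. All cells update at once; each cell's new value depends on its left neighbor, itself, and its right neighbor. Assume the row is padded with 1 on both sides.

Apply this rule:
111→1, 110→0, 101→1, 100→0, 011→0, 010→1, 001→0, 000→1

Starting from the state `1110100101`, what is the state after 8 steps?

1101100110
1010000001
0110111100
1001011000
0001100010
0100001011
1101101101
1010010010

1010010010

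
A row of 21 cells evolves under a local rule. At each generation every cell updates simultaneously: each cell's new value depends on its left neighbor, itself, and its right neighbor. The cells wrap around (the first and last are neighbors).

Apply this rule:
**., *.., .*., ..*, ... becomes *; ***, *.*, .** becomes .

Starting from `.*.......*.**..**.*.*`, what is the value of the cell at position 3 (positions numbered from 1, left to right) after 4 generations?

.

.*********..***.*.*.*
.........***..*.*.*.*
*********..****.*.*.*
........***...*.*.*..
position 3 holds .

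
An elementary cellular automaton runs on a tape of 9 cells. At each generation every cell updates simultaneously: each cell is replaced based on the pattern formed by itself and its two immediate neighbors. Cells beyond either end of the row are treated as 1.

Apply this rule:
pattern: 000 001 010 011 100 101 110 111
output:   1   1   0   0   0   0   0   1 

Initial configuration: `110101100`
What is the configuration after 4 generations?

000011001

100000001
001111110
010111100
000011001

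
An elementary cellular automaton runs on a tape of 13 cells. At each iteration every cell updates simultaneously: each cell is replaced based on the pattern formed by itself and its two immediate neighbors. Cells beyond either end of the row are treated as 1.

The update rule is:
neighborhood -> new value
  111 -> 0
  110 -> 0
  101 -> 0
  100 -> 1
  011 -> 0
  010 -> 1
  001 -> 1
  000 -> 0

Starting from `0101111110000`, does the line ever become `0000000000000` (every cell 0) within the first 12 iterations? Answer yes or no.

0100000001001
0110000011110
0001000100000
1011101110001
0000000001010
1000000011010
0100000100010
0110001110110
0001010000000
1011011000001
0000000100010
1000001110110
iteration 12 is 1000001110110, still not uniform 0

no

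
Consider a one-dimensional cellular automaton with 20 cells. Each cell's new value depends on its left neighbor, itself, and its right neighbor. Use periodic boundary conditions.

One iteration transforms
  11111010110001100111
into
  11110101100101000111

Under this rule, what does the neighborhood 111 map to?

1

At position 0 the neighborhood is 111; the next row has 1 there.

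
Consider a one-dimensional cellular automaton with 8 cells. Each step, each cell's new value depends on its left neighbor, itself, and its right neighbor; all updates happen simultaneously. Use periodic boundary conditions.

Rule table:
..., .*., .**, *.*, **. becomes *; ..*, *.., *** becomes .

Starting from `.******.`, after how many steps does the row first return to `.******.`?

.*....*.
.*.**.*.
.******.

3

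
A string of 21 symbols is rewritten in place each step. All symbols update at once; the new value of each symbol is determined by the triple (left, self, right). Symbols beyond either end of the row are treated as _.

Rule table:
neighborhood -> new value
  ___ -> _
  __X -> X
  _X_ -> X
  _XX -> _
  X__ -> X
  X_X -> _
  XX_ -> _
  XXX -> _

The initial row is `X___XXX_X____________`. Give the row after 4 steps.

step 1: XX_X____XX___________
step 2: ___XX__X__X__________
step 3: __X__XXXXXXX_________
step 4: _XXXX_______X________

_XXXX_______X________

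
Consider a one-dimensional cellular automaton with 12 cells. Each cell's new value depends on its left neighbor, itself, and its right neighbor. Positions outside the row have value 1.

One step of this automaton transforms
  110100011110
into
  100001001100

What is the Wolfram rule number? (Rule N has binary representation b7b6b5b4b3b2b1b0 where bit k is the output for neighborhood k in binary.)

129

position 0: 111 → 1  (bit 7 = 1)
position 1: 110 → 0  (bit 6 = 0)
position 2: 101 → 0  (bit 5 = 0)
position 4: 100 → 0  (bit 4 = 0)
position 7: 011 → 0  (bit 3 = 0)
position 3: 010 → 0  (bit 2 = 0)
position 6: 001 → 0  (bit 1 = 0)
position 5: 000 → 1  (bit 0 = 1)
bits b7..b0 = 10000001 = 129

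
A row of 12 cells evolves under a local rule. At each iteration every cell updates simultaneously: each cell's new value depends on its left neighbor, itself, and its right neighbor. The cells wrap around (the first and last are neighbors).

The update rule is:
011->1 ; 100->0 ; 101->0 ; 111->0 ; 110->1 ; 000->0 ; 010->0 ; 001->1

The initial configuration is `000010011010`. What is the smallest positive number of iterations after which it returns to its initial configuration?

iteration 1: 000100111000
iteration 2: 001001101000
iteration 3: 010011100000
iteration 4: 100110100000
iteration 5: 001110000001
iteration 6: 011010000010
iteration 7: 111000000100
iteration 8: 101000001001
iteration 9: 100000010011
iteration 10: 100000100110
iteration 11: 000001001110
iteration 12: 000010011010

12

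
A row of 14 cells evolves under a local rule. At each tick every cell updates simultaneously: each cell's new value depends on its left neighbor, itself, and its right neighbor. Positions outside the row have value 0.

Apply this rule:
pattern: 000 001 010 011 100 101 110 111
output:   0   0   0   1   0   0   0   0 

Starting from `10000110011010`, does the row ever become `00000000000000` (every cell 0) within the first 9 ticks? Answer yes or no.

yes

00000100010000
00000000000000
all cells are 0 at tick 2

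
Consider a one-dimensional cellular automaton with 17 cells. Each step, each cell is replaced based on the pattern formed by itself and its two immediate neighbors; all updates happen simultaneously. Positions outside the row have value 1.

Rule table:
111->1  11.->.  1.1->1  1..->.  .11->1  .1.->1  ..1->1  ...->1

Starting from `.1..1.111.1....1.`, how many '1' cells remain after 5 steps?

15

11.11111.11.11111
1.11111.11.111111
.11111.11.1111111
11111.11.11111111
1111.11.111111111
count of 1: 15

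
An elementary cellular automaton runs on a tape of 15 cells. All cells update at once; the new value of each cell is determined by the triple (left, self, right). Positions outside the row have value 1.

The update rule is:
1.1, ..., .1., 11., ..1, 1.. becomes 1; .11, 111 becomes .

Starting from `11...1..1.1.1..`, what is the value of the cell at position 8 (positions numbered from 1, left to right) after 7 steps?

1

step 1: .11111111111111
step 2: 1..............
step 3: 111111111111111
step 4: ...............
step 5: 111111111111111  (repeats step 3; period 2)
step 7: 111111111111111
position 8 holds 1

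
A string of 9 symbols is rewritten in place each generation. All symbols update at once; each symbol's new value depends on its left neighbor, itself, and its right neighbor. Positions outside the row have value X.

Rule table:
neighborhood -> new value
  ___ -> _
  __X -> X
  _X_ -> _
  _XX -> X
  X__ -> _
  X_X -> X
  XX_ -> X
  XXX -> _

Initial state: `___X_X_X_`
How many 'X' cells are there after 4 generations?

7

__X_X_X_X
_X_X_X_XX
X_X_X_XX_
XX_X_XXXX
count of X: 7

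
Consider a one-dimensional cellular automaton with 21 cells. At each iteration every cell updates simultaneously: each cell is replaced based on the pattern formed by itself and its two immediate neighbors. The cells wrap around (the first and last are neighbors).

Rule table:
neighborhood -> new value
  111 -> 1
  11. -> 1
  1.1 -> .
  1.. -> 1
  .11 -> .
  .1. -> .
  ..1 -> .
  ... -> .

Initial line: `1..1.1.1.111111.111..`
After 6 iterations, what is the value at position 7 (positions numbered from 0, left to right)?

iteration 1: .1........11111..111.
iteration 2: ..1........11111..111
iteration 3: 1..1........11111..11
iteration 4: 11..1........11111..1
iteration 5: 111..1........11111..
iteration 6: .111..1........11111.
position 7 holds .

.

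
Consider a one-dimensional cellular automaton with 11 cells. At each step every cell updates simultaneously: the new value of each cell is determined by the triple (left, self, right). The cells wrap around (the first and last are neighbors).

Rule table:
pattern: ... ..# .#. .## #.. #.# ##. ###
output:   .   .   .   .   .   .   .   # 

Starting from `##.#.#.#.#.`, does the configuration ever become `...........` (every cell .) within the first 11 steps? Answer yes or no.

...........
all cells are . at step 1

yes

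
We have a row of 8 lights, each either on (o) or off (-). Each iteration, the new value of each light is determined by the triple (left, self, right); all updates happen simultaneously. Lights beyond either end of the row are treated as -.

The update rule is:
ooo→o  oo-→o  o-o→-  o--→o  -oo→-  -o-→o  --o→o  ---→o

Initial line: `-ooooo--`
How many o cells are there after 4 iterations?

o-oooooo
o--ooooo
ooo-oooo
-oo--ooo
count of o: 5

5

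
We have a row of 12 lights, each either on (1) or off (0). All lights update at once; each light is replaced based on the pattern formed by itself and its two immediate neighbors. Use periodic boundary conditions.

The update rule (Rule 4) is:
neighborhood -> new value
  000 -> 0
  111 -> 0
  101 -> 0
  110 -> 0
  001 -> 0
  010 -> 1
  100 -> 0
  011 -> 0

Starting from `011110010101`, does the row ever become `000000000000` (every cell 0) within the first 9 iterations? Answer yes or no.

iteration 1: 000000010101
iteration 2: 000000010101  (fixed point — unchanged through iteration 9)
iteration 9 is 000000010101, still not uniform 0

no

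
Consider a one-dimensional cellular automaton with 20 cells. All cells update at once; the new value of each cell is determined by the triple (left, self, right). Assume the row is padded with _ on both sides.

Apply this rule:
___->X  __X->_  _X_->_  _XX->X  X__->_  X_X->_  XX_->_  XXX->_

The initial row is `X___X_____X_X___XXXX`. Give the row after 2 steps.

X___X_X___XXX_____XX

__X___XXX_____X_X___
X___X_X___XXX_____XX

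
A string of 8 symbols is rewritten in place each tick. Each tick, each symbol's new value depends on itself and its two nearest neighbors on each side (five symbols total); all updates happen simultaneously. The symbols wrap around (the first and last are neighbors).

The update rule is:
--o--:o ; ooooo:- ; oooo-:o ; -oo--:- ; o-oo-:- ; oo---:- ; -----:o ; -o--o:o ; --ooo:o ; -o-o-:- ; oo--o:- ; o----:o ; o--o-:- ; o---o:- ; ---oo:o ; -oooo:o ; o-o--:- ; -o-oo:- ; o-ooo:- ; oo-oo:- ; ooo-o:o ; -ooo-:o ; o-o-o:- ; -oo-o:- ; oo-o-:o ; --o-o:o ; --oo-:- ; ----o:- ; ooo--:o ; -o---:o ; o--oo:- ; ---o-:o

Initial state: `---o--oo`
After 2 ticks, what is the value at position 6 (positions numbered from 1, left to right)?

--ooo---
-oooo-oo
position 6 holds -

-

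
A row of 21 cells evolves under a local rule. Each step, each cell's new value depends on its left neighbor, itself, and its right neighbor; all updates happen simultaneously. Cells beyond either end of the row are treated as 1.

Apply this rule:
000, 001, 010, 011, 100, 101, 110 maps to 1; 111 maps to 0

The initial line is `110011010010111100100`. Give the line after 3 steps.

011111111111100111111

step 1: 011111111111100111111
step 2: 110000000000111100000
step 3: 011111111111100111111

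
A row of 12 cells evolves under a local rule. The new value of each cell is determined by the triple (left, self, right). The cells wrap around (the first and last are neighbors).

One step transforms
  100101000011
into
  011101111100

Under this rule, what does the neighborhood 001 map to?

At position 2 the neighborhood is 001; the next row has 1 there.

1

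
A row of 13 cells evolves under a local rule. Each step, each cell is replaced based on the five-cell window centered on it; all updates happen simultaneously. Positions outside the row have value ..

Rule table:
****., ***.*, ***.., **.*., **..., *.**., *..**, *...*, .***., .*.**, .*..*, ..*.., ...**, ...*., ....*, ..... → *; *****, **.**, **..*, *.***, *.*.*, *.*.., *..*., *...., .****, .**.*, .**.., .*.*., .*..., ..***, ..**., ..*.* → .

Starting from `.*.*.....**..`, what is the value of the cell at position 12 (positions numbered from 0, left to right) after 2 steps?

step 1: *.....***..*.
step 2: *..***.**..*.
position 12 holds .

.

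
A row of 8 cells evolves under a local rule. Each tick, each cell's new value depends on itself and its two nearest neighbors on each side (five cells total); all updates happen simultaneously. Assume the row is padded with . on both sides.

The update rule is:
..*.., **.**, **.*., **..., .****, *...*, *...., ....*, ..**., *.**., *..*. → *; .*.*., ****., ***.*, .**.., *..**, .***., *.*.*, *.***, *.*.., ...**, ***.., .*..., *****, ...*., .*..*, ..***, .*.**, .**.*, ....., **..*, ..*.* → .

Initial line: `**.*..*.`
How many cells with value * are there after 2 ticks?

2

tick 1: *.*..**.
tick 2: .....*.*
count of *: 2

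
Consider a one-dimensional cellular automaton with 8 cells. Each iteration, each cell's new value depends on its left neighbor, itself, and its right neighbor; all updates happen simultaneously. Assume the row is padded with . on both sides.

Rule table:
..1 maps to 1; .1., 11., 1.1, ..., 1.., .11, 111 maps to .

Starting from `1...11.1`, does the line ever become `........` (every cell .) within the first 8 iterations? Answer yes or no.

...1....
..1.....
.1......
1.......
........
all cells are . at iteration 5

yes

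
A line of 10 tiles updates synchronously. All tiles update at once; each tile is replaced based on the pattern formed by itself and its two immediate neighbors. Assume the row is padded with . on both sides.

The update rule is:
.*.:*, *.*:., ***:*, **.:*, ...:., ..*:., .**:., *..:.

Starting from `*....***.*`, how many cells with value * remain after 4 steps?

3

step 1: *.....**.*
step 2: *......*.*
step 3: *......*.*  (fixed point — unchanged through step 4)
count of *: 3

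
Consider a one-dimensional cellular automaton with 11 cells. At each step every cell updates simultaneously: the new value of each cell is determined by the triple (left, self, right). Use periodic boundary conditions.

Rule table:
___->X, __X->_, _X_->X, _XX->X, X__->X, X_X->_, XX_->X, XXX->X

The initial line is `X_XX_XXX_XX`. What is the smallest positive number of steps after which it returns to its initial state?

1

step 1: X_XX_XXX_XX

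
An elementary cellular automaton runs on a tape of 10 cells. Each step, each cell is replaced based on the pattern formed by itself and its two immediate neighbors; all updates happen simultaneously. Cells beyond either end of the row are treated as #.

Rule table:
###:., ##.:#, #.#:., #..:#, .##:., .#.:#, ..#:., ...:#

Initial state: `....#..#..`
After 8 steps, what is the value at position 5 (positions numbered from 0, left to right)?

.

###.##.##.
..#..#..#.
#.##.##.#.
#..#..#.#.
##.##.#.#.
.#..#.#.#.
.##.#.#.#.
..#.#.#.#.
position 5 holds .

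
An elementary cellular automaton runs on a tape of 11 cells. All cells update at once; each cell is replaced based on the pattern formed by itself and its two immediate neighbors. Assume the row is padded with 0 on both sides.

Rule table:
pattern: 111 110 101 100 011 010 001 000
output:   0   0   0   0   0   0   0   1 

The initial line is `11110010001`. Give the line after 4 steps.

step 1: 00000000100
step 2: 11111110001
step 3: 00000000100  (repeats step 1; period 2)
step 4: 11111110001

11111110001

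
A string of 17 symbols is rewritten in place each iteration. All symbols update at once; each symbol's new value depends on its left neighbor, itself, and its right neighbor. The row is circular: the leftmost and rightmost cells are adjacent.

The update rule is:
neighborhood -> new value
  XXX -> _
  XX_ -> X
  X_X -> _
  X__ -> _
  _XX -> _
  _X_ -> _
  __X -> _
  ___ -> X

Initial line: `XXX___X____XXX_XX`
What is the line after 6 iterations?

__X_XXXXXX_____X_

__X_X___XX___X___
X_____X__X_X___XX
X_XXX________X___
____X_XXXXXX___X_
XXX________X_X___
__X_XXXXXX_____X_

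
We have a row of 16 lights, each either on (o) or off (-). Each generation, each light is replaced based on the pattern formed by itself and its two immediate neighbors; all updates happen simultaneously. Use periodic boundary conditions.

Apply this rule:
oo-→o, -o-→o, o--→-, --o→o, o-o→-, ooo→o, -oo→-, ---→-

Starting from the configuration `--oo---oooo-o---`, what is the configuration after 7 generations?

-o-o--o-ooo-o---
oo-o-oo--oo-o---
-o-o--o-o-o-o--o
-o-o-oo-o-o-o-oo
-o-o--o-o-o-o--o  (repeats generation 3; period 2)
generation 7: -o-o--o-o-o-o--o

-o-o--o-o-o-o--o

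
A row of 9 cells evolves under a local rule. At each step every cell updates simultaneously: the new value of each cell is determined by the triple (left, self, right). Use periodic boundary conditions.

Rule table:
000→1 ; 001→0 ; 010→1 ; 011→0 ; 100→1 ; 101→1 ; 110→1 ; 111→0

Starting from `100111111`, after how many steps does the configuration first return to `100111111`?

110000000
011111110
000000011
111111001
000001100
111100111
000110000
110011111
011000000
001111111
100000001
111111100
000000110
111110011
000011000
111001111
001100000
100111111

18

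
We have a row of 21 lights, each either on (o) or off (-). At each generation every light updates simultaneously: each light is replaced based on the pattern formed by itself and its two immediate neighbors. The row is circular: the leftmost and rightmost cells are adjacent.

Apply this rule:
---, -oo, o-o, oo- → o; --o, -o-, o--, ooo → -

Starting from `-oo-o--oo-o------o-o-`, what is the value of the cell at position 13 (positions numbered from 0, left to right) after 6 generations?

o

-ooo---ooo--oooo--o--
-o-o-o-o-o--o--o----o
o-o-o-o-o--------oo--
-o-o-o-o--oooooo-oo--
--o-o-o---o----oooo-o
---o-o--o---oo-o--oo-
position 13 holds o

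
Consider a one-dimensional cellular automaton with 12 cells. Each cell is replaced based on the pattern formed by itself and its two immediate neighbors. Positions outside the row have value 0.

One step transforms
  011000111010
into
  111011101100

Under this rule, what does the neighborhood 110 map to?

At position 2 the neighborhood is 110; the next row has 1 there.

1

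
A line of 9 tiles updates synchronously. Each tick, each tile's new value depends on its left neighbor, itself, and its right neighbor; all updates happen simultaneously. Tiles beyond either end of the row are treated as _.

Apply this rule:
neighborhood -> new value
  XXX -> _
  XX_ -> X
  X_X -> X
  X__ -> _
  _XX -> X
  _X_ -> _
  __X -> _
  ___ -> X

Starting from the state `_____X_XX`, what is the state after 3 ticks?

_______X_

XXXX__XXX
X__X__X_X
_______X_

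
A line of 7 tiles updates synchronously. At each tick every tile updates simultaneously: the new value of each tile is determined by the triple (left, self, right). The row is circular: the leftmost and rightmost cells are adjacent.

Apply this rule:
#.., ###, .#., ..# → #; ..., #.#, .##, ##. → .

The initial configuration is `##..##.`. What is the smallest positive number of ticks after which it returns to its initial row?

..##...
.#..#..
######.
.####..
#.##.#.
#....#.
##..##.

7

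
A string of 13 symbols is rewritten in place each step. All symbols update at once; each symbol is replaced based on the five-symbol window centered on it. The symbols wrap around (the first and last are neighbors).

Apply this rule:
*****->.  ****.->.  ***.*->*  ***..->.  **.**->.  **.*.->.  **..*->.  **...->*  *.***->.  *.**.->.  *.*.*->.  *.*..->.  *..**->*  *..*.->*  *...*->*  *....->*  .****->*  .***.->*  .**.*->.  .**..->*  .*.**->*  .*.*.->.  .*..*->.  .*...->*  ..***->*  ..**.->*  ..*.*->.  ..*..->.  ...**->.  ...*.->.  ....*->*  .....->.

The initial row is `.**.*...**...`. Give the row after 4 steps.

*****.****...

.*...**.*****
..**.*...*..*
.**...**...*.
*****.****...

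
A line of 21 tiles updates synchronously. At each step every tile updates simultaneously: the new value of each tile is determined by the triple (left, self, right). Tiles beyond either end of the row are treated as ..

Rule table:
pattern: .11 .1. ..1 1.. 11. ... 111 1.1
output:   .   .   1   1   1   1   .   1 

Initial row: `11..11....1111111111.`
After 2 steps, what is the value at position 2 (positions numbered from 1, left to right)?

.111.11111.........11
1..11....1111111111.1
position 2 holds .

.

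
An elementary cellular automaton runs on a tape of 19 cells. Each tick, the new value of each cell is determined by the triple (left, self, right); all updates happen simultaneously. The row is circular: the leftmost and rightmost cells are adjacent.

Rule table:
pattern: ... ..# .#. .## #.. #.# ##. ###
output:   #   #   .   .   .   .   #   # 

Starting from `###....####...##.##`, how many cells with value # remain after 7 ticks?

###.###.###.##.#..#
###..##..##..#...#.
.##.#.#.#.#.#..##..
#.#...........#.#.#
#...##########.....
..##.#########.####
.#.#..########..###
count of #: 13

13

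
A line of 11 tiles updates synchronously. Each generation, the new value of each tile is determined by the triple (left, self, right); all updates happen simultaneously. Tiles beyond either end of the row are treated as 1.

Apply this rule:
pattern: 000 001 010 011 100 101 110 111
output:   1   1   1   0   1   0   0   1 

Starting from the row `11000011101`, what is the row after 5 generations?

10000111101

10111101000
00011001111
11100110111
11011000011
10000111101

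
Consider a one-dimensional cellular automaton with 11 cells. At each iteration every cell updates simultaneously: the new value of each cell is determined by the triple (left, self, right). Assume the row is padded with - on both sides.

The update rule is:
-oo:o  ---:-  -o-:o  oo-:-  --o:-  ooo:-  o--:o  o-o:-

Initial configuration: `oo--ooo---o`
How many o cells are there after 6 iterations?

7

o-o-o--o--o
o-o-oo-oo-o
o-o-o--o--o  (repeats iteration 1; period 2)
iteration 6: o-o-oo-oo-o
count of o: 7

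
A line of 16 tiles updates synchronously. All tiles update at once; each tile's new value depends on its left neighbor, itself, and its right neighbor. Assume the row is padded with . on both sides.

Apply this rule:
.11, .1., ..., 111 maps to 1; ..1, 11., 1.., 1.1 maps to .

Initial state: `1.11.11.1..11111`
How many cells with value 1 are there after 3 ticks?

1.1..1..1..1111.
1.1..1..1..111..
1.1..1..1..11..1
count of 1: 7

7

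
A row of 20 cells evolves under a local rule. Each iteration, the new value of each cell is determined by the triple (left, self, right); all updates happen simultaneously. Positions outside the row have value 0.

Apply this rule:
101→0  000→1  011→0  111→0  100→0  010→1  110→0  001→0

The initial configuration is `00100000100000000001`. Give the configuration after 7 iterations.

10101110101111111101

10101110101111111101
10100000100000000001
10101110101111111101  (repeats iteration 1; period 2)
iteration 7: 10101110101111111101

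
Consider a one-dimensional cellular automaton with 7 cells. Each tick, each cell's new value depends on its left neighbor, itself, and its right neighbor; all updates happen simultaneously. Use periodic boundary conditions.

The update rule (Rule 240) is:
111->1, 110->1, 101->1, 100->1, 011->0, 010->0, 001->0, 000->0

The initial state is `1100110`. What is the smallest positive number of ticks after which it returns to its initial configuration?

0110011
1011001
1101100
0110110
0011011
1001101
1100110

7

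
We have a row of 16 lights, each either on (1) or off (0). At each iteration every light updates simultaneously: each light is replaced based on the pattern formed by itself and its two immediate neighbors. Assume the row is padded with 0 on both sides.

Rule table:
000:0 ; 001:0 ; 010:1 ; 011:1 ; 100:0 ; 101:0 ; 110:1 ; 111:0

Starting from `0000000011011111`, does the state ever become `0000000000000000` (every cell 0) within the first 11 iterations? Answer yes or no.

no

0000000011010001
0000000011010001  (fixed point — unchanged through iteration 11)
iteration 11 is 0000000011010001, still not uniform 0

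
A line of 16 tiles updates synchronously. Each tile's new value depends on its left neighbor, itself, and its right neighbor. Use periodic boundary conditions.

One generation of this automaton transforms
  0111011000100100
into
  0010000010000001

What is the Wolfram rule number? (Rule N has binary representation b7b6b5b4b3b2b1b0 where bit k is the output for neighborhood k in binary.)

129

position 2: 111 → 1  (bit 7 = 1)
position 3: 110 → 0  (bit 6 = 0)
position 4: 101 → 0  (bit 5 = 0)
position 7: 100 → 0  (bit 4 = 0)
position 1: 011 → 0  (bit 3 = 0)
position 10: 010 → 0  (bit 2 = 0)
position 0: 001 → 0  (bit 1 = 0)
position 8: 000 → 1  (bit 0 = 1)
bits b7..b0 = 10000001 = 129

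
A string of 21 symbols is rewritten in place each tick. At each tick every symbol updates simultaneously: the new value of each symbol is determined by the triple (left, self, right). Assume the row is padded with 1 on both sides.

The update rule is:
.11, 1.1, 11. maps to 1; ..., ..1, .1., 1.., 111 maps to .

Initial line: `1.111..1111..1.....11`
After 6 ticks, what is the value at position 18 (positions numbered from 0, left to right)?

tick 1: 111.1..1..1........1.
tick 2: ..11................1
tick 3: ..11................1  (fixed point — unchanged through tick 6)
position 18 holds .

.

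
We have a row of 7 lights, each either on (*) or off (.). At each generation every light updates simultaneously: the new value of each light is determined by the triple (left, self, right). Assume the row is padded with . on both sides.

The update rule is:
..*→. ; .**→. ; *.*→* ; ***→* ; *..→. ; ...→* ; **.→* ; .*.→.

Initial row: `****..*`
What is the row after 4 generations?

.***...
..**.**
*..**.*
....**.

....**.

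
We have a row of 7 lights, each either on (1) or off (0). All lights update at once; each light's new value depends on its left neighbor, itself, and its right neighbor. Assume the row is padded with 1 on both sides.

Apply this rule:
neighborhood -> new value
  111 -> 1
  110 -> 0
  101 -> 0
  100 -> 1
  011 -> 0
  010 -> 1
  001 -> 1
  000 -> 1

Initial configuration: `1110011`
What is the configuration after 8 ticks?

0010001

tick 1: 1101101
tick 2: 1000000
tick 3: 0111111
tick 4: 0011111
tick 5: 1101111
tick 6: 1000111
tick 7: 0111011
tick 8: 0010001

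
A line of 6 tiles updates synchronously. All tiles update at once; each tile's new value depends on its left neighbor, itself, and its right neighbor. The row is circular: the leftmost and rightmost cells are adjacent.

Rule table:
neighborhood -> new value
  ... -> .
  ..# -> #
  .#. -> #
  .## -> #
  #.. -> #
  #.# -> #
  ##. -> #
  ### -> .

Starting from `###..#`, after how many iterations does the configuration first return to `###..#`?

2

iteration 1: ..####
iteration 2: ###..#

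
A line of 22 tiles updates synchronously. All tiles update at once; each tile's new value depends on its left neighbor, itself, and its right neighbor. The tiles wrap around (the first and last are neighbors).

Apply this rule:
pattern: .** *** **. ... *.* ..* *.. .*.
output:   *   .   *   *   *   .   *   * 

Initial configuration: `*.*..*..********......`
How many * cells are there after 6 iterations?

17

****.**.*......******.
*..***********.*....**
**.*.........******.*.
************.*....****
...........******.*...
**********.*....******
count of *: 17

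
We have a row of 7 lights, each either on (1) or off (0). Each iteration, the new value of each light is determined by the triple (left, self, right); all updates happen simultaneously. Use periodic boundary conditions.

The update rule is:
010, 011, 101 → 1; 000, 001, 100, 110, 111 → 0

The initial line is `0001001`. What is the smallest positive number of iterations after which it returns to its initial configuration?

1

0001001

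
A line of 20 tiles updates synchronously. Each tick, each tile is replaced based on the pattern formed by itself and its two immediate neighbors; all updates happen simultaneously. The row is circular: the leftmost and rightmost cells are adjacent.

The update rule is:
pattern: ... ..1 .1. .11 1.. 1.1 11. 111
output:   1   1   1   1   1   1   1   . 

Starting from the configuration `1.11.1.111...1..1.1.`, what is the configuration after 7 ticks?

11111111.11111111111

tick 1: 11111111.11111111111
tick 2: .......111..........
tick 3: 11111111.11111111111  (repeats tick 1; period 2)
tick 7: 11111111.11111111111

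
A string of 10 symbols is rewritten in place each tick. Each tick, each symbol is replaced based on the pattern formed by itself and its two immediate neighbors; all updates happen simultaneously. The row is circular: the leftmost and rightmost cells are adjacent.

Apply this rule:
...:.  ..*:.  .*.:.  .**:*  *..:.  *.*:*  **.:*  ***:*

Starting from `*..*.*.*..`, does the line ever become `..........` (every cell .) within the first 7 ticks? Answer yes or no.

tick 1: ....*.*...
tick 2: .....*....
tick 3: ..........
all cells are . at tick 3

yes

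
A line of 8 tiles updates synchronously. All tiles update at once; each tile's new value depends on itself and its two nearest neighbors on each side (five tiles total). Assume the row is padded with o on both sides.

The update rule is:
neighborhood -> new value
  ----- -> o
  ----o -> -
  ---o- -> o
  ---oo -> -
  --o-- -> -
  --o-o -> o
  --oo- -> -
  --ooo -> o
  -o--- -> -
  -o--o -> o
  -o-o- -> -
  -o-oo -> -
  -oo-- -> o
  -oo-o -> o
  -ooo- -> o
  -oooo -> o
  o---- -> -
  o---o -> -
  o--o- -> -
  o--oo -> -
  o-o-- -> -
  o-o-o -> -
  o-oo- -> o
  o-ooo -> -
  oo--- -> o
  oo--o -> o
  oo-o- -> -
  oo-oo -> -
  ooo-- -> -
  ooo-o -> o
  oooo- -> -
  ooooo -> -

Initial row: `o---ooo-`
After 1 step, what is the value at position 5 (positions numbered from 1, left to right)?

step 1: -o--ooo-
position 5 holds o

o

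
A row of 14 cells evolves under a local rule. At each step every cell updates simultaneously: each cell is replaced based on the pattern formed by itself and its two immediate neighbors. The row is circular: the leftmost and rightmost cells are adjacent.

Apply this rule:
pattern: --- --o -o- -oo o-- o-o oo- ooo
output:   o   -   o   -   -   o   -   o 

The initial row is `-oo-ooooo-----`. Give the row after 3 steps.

---o-ooo--oooo
-o-oo-o----oo-
-oo--oo-oo----

-oo--oo-oo----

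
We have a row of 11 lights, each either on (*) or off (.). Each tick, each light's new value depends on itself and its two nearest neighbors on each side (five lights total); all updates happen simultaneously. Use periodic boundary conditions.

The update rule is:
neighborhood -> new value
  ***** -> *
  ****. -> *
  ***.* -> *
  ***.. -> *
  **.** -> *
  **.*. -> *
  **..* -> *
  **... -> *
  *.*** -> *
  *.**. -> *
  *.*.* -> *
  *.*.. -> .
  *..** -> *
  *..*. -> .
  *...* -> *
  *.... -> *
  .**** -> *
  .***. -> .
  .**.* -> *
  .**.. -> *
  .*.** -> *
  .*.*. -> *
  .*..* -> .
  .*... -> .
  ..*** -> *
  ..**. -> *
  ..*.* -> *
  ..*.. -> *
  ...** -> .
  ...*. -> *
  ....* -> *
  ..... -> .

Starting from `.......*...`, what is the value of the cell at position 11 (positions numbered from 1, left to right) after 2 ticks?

.....***.*.
*..*.*.**..
position 11 holds .

.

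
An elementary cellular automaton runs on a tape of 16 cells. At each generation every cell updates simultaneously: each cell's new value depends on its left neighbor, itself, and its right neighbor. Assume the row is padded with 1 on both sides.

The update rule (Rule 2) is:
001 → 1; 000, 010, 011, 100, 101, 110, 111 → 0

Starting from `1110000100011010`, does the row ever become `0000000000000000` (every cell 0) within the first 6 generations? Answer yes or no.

0000001000100000
0000010001000001
0000100010000010
0001000100000100
0010001000001001
0100010000010010
generation 6 is 0100010000010010, still not uniform 0

no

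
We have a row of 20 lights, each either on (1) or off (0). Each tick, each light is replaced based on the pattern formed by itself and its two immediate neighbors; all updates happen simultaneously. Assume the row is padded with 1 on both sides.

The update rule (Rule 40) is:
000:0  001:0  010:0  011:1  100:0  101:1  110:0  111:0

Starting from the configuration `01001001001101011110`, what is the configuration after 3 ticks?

00000000000011000001

10000000001010110001
00000000000101100001
00000000000011000001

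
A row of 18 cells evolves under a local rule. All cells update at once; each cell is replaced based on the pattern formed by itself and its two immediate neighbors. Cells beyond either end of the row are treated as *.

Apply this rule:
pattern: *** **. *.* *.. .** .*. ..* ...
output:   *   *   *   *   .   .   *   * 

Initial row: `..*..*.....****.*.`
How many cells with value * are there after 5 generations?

**.**.*****.****.*
***.**.*****.****.
****.**.*****.****
*****.**.*****.***
******.**.*****.**
count of *: 15

15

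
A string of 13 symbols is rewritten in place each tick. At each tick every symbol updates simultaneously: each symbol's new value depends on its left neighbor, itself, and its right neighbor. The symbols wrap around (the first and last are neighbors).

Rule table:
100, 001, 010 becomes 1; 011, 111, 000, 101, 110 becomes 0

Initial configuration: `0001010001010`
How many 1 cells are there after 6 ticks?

0011011011011
1100000000000
0010000000001
1111000000011
0000100000100
0001110001110
count of 1: 6

6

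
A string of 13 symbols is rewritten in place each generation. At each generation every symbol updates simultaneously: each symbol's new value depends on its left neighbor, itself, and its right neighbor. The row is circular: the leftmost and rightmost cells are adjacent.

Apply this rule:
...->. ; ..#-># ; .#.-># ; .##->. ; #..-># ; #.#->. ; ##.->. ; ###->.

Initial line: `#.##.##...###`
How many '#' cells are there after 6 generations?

10

generation 1: .......#.#...
generation 2: ......##.##..
generation 3: .....#.....#.
generation 4: ....###...###
generation 5: #..#...#.#...
generation 6: #####.##.##.#
count of #: 10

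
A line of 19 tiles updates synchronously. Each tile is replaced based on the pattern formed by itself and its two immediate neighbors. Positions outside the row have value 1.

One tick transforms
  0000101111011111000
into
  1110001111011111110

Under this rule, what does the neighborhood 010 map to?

0

At position 4 the neighborhood is 010; the next row has 0 there.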